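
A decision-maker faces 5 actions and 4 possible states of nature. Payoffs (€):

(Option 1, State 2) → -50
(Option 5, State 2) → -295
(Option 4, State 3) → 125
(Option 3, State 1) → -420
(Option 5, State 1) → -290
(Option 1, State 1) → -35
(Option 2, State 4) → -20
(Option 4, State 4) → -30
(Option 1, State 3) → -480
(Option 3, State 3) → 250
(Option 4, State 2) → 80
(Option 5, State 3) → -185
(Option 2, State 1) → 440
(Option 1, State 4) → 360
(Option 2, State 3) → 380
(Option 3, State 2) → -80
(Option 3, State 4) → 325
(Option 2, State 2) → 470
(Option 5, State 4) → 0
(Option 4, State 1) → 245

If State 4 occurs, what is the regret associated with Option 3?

Best payoff under State 4 is 360.
Regret = 360 − 325 = 35.

35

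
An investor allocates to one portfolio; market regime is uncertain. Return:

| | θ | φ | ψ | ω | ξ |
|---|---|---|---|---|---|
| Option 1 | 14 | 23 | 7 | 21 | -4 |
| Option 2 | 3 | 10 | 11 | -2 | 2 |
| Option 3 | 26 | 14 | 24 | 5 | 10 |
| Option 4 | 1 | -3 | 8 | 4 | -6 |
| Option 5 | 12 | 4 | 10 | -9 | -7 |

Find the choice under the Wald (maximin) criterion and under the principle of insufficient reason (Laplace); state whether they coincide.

maximin → Option 3; laplace → Option 3 (agree)

Row minima: Option 1=-4, Option 2=-2, Option 3=5, Option 4=-6, Option 5=-9
Best worst-case = 5 → Option 3.
Row averages: Option 1=12.2, Option 2=4.8, Option 3=15.8, Option 4=0.8, Option 5=2
Highest average = 15.8 → Option 3.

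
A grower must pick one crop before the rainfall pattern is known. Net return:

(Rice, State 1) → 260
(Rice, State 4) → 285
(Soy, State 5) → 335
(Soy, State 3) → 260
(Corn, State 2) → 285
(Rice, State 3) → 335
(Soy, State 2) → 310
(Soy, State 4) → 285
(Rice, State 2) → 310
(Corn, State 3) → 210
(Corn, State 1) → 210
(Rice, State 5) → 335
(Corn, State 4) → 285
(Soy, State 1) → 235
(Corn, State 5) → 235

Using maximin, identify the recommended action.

Rice

Row minima: Rice=260, Soy=235, Corn=210
Best worst-case = 260 → Rice.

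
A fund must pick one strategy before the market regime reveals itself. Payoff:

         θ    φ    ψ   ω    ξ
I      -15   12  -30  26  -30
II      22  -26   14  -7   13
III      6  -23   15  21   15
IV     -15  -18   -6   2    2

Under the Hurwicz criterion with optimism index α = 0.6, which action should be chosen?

I: 0.6·26 + 0.4·(-30) = 3.6
II: 0.6·22 + 0.4·(-26) = 2.8
III: 0.6·21 + 0.4·(-23) = 3.4
IV: 0.6·2 + 0.4·(-18) = -6
Highest Hurwicz score = 3.6 → I.

I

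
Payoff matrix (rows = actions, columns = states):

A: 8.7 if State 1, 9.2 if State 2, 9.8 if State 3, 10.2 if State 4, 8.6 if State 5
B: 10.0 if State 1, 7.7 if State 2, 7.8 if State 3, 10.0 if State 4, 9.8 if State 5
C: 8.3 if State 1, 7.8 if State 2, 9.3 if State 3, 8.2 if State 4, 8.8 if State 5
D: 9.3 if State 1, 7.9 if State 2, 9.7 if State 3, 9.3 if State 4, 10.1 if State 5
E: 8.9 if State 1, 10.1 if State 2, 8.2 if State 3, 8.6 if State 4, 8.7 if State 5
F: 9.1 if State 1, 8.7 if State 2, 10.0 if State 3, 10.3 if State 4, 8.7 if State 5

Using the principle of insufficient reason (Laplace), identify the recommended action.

F

Row averages: A=9.3, B=9.06, C=8.48, D=9.26, E=8.9, F=9.36
Highest average = 9.36 → F.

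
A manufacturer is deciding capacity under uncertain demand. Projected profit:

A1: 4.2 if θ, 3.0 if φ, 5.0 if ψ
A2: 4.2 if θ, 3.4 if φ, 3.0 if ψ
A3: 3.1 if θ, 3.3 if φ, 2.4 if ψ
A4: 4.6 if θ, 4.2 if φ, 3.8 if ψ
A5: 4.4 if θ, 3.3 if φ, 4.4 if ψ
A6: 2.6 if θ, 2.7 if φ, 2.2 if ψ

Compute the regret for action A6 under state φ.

1.5

Best payoff under φ is 4.2.
Regret = 4.2 − 2.7 = 1.5.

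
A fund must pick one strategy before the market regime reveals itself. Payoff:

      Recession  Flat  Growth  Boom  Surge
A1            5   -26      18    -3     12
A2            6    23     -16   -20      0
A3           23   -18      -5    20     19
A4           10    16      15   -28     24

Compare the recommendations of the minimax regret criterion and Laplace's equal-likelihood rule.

minimax regret → A2; laplace → A3 (disagree)

Column bests: Recession=23, Flat=23, Growth=18, Boom=20, Surge=24.
A1 regrets: 18, 49, 0, 23, 12 → max 49
A2 regrets: 17, 0, 34, 40, 24 → max 40
A3 regrets: 0, 41, 23, 0, 5 → max 41
A4 regrets: 13, 7, 3, 48, 0 → max 48
Smallest max regret = 40 → A2.
Row averages: A1=1.2, A2=-1.4, A3=7.8, A4=7.4
Highest average = 7.8 → A3.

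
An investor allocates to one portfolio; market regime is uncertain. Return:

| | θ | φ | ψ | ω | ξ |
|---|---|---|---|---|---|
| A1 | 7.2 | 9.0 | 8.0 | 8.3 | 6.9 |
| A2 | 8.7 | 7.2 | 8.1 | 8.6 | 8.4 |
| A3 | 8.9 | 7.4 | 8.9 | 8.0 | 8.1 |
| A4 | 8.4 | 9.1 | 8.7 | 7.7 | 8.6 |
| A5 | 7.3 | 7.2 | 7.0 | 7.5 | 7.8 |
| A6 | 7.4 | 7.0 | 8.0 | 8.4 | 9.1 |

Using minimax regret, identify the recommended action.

A4

Column bests: θ=8.9, φ=9.1, ψ=8.9, ω=8.6, ξ=9.1.
A1 regrets: 1.7, 0.1, 0.9, 0.3, 2.2 → max 2.2
A2 regrets: 0.2, 1.9, 0.8, 0.0, 0.7 → max 1.9
A3 regrets: 0.0, 1.7, 0.0, 0.6, 1.0 → max 1.7
A4 regrets: 0.5, 0.0, 0.2, 0.9, 0.5 → max 0.9
A5 regrets: 1.6, 1.9, 1.9, 1.1, 1.3 → max 1.9
A6 regrets: 1.5, 2.1, 0.9, 0.2, 0.0 → max 2.1
Smallest max regret = 0.9 → A4.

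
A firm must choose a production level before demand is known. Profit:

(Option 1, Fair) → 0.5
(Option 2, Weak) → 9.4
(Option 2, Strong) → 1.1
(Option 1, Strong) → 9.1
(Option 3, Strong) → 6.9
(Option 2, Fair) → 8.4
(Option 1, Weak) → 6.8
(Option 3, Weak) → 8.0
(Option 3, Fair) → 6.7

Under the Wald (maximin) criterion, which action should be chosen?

Option 3

Row minima: Option 1=0.5, Option 2=1.1, Option 3=6.7
Best worst-case = 6.7 → Option 3.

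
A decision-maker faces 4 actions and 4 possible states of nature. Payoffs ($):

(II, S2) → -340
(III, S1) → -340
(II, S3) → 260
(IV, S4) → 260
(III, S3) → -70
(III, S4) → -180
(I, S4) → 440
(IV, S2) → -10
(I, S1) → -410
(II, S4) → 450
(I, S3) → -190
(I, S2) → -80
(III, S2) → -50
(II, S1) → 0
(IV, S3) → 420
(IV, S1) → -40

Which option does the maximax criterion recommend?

II

Row maxima: I=440, II=450, III=-50, IV=420
Best best-case = 450 → II.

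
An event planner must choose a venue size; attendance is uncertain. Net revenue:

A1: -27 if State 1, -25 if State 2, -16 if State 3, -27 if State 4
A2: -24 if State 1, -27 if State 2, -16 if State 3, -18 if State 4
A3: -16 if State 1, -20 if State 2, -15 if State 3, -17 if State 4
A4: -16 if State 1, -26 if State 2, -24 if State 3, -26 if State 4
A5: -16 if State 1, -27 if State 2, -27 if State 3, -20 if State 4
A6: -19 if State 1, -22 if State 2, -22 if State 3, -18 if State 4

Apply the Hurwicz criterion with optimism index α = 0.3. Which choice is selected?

A1: 0.3·(-16) + 0.7·(-27) = -23.7
A2: 0.3·(-16) + 0.7·(-27) = -23.7
A3: 0.3·(-15) + 0.7·(-20) = -18.5
A4: 0.3·(-16) + 0.7·(-26) = -23
A5: 0.3·(-16) + 0.7·(-27) = -23.7
A6: 0.3·(-18) + 0.7·(-22) = -20.8
Highest Hurwicz score = -18.5 → A3.

A3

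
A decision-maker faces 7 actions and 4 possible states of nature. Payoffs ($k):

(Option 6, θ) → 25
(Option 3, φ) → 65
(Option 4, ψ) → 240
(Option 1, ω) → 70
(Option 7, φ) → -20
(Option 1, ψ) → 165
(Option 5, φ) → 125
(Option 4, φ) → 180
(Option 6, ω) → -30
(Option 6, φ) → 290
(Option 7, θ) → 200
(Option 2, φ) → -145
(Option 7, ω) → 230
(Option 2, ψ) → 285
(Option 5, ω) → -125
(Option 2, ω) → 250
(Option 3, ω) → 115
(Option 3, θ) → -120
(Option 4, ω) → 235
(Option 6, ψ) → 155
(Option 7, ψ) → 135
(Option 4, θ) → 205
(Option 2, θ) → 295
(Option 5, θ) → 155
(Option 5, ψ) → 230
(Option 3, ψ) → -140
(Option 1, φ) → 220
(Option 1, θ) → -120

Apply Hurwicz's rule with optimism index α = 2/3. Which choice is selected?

Option 1: 2/3·220 + 1/3·(-120) = 320/3
Option 2: 2/3·295 + 1/3·(-145) = 445/3
Option 3: 2/3·115 + 1/3·(-140) = 30
Option 4: 2/3·240 + 1/3·180 = 220
Option 5: 2/3·230 + 1/3·(-125) = 335/3
Option 6: 2/3·290 + 1/3·(-30) = 550/3
Option 7: 2/3·230 + 1/3·(-20) = 440/3
Highest Hurwicz score = 220 → Option 4.

Option 4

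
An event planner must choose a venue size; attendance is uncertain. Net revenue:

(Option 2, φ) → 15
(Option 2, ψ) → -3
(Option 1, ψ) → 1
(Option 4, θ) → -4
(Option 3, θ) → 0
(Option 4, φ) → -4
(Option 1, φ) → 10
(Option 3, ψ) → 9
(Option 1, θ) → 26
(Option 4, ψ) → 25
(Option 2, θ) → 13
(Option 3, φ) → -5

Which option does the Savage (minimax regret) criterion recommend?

Option 1

Column bests: θ=26, φ=15, ψ=25.
Option 1 regrets: 0, 5, 24 → max 24
Option 2 regrets: 13, 0, 28 → max 28
Option 3 regrets: 26, 20, 16 → max 26
Option 4 regrets: 30, 19, 0 → max 30
Smallest max regret = 24 → Option 1.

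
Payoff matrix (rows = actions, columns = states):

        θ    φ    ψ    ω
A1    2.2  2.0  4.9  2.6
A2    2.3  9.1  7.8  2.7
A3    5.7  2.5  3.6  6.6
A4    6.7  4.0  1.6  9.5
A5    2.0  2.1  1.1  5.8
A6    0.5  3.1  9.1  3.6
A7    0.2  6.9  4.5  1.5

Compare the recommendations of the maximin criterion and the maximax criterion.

maximin → A3; maximax → A4 (disagree)

Row minima: A1=2.0, A2=2.3, A3=2.5, A4=1.6, A5=1.1, A6=0.5, A7=0.2
Best worst-case = 2.5 → A3.
Row maxima: A1=4.9, A2=9.1, A3=6.6, A4=9.5, A5=5.8, A6=9.1, A7=6.9
Best best-case = 9.5 → A4.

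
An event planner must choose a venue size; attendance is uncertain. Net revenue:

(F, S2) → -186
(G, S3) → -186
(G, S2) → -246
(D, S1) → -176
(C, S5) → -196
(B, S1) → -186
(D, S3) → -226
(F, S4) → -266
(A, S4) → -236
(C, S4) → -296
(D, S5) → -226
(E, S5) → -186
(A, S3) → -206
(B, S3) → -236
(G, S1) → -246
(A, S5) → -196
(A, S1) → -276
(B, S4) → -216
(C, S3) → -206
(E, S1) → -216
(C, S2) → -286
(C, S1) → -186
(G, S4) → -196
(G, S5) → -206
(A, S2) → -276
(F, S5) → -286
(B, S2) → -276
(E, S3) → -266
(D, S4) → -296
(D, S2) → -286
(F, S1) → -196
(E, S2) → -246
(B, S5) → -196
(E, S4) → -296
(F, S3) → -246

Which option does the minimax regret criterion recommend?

Column bests: S1=-176, S2=-186, S3=-186, S4=-196, S5=-186.
A regrets: 100, 90, 20, 40, 10 → max 100
B regrets: 10, 90, 50, 20, 10 → max 90
C regrets: 10, 100, 20, 100, 10 → max 100
D regrets: 0, 100, 40, 100, 40 → max 100
E regrets: 40, 60, 80, 100, 0 → max 100
F regrets: 20, 0, 60, 70, 100 → max 100
G regrets: 70, 60, 0, 0, 20 → max 70
Smallest max regret = 70 → G.

G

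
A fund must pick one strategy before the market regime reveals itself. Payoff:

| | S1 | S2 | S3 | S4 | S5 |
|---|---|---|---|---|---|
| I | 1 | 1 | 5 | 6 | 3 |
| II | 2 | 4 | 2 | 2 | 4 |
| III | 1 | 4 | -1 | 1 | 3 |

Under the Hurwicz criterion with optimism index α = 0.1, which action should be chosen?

II

I: 0.1·6 + 0.9·1 = 1.5
II: 0.1·4 + 0.9·2 = 2.2
III: 0.1·4 + 0.9·(-1) = -0.5
Highest Hurwicz score = 2.2 → II.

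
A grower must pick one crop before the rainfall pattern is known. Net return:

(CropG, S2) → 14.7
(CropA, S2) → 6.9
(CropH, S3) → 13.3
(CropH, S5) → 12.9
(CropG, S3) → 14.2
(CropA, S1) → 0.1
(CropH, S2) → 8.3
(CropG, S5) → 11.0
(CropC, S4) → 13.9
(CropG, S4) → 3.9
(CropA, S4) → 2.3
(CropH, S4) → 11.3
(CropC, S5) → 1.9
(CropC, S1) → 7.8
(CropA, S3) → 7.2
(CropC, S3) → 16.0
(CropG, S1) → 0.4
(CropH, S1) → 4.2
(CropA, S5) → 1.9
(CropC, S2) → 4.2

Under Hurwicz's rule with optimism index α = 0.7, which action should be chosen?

CropC

CropG: 0.7·14.7 + 0.3·0.4 = 10.41
CropH: 0.7·13.3 + 0.3·4.2 = 10.57
CropA: 0.7·7.2 + 0.3·0.1 = 5.07
CropC: 0.7·16.0 + 0.3·1.9 = 11.77
Highest Hurwicz score = 11.77 → CropC.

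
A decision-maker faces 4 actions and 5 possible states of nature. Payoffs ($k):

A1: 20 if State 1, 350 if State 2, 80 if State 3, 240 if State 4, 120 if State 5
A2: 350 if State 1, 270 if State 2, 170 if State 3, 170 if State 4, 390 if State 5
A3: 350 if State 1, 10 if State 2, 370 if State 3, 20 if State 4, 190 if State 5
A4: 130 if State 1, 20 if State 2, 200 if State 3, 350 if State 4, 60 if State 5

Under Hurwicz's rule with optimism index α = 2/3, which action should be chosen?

A1: 2/3·350 + 1/3·20 = 240
A2: 2/3·390 + 1/3·170 = 950/3
A3: 2/3·370 + 1/3·10 = 250
A4: 2/3·350 + 1/3·20 = 240
Highest Hurwicz score = 950/3 → A2.

A2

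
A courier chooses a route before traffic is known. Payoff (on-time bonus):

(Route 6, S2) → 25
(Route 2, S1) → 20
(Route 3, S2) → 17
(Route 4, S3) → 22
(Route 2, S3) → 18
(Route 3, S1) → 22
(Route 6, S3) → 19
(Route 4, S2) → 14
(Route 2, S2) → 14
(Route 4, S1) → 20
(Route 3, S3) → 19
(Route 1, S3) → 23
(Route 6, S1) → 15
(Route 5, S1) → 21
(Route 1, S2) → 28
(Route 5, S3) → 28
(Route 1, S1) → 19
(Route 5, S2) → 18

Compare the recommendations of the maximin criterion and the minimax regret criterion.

maximin → Route 1; minimax regret → Route 1 (agree)

Row minima: Route 1=19, Route 2=14, Route 3=17, Route 4=14, Route 5=18, Route 6=15
Best worst-case = 19 → Route 1.
Column bests: S1=22, S2=28, S3=28.
Route 1 regrets: 3, 0, 5 → max 5
Route 2 regrets: 2, 14, 10 → max 14
Route 3 regrets: 0, 11, 9 → max 11
Route 4 regrets: 2, 14, 6 → max 14
Route 5 regrets: 1, 10, 0 → max 10
Route 6 regrets: 7, 3, 9 → max 9
Smallest max regret = 5 → Route 1.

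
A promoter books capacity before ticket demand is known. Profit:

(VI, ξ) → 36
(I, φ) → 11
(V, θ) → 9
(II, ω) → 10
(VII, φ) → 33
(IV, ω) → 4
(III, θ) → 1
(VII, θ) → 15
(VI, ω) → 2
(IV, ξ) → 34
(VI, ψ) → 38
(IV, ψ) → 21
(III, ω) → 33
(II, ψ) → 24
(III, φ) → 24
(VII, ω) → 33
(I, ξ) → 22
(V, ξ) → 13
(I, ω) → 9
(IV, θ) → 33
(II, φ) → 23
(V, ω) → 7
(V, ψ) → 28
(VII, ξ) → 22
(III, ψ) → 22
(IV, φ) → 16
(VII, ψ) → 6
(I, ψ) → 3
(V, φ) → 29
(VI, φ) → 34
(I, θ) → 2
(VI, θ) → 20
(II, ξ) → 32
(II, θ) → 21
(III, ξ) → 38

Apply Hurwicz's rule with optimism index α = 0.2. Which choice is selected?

II

I: 0.2·22 + 0.8·2 = 6
II: 0.2·32 + 0.8·10 = 14.4
III: 0.2·38 + 0.8·1 = 8.4
IV: 0.2·34 + 0.8·4 = 10
V: 0.2·29 + 0.8·7 = 11.4
VI: 0.2·38 + 0.8·2 = 9.2
VII: 0.2·33 + 0.8·6 = 11.4
Highest Hurwicz score = 14.4 → II.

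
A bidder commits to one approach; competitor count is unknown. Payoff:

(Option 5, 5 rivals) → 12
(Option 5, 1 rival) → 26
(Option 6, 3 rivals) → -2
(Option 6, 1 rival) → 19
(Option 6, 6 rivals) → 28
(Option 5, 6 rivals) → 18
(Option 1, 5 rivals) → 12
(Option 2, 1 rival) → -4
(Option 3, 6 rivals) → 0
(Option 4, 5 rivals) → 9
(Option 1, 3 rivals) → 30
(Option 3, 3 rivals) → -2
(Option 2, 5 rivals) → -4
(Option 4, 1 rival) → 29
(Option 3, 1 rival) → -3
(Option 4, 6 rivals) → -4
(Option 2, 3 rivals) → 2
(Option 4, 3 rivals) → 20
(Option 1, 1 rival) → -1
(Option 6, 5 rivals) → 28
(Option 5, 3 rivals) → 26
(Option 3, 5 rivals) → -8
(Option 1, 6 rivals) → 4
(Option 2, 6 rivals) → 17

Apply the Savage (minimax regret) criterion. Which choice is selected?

Column bests: 1 rival=29, 3 rivals=30, 5 rivals=28, 6 rivals=28.
Option 1 regrets: 30, 0, 16, 24 → max 30
Option 2 regrets: 33, 28, 32, 11 → max 33
Option 3 regrets: 32, 32, 36, 28 → max 36
Option 4 regrets: 0, 10, 19, 32 → max 32
Option 5 regrets: 3, 4, 16, 10 → max 16
Option 6 regrets: 10, 32, 0, 0 → max 32
Smallest max regret = 16 → Option 5.

Option 5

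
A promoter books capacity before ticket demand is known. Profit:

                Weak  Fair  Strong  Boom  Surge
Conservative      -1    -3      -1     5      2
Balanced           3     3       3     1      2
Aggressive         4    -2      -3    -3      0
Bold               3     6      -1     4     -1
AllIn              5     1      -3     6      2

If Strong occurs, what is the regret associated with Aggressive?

Best payoff under Strong is 3.
Regret = 3 − (-3) = 6.

6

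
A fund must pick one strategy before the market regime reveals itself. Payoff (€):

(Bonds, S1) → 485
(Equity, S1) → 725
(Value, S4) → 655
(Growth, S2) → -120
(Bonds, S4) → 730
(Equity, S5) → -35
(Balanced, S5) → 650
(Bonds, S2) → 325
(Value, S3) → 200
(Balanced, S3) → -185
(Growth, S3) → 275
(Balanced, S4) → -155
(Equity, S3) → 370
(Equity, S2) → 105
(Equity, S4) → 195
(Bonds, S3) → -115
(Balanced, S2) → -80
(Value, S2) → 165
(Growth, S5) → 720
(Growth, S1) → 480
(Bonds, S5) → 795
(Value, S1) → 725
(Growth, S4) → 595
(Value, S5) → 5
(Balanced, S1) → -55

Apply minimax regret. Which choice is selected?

Growth

Column bests: S1=725, S2=325, S3=370, S4=730, S5=795.
Growth regrets: 245, 445, 95, 135, 75 → max 445
Value regrets: 0, 160, 170, 75, 790 → max 790
Equity regrets: 0, 220, 0, 535, 830 → max 830
Bonds regrets: 240, 0, 485, 0, 0 → max 485
Balanced regrets: 780, 405, 555, 885, 145 → max 885
Smallest max regret = 445 → Growth.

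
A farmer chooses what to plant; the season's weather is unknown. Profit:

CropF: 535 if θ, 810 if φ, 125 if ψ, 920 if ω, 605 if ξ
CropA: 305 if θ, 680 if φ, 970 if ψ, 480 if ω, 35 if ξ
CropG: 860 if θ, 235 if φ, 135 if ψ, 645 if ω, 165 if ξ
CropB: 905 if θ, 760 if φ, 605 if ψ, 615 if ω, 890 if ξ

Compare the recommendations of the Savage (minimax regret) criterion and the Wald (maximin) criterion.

minimax regret → CropB; maximin → CropB (agree)

Column bests: θ=905, φ=810, ψ=970, ω=920, ξ=890.
CropF regrets: 370, 0, 845, 0, 285 → max 845
CropA regrets: 600, 130, 0, 440, 855 → max 855
CropG regrets: 45, 575, 835, 275, 725 → max 835
CropB regrets: 0, 50, 365, 305, 0 → max 365
Smallest max regret = 365 → CropB.
Row minima: CropF=125, CropA=35, CropG=135, CropB=605
Best worst-case = 605 → CropB.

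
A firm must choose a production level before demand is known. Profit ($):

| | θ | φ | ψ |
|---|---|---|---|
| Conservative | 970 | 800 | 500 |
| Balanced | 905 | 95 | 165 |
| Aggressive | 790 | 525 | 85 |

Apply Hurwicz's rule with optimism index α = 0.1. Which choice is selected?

Conservative

Conservative: 0.1·970 + 0.9·500 = 547
Balanced: 0.1·905 + 0.9·95 = 176
Aggressive: 0.1·790 + 0.9·85 = 155.5
Highest Hurwicz score = 547 → Conservative.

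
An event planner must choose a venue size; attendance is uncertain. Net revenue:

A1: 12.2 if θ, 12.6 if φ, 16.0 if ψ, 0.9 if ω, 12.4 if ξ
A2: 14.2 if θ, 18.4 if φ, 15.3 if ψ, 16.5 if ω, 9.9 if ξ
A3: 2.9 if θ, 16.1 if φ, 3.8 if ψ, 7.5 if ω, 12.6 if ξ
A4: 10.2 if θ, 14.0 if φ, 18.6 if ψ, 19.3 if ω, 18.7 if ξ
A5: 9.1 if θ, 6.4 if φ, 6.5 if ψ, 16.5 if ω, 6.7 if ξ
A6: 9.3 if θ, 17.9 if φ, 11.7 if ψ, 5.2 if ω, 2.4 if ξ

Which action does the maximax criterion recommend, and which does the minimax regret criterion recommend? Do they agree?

maximax → A4; minimax regret → A4 (agree)

Row maxima: A1=16.0, A2=18.4, A3=16.1, A4=19.3, A5=16.5, A6=17.9
Best best-case = 19.3 → A4.
Column bests: θ=14.2, φ=18.4, ψ=18.6, ω=19.3, ξ=18.7.
A1 regrets: 2.0, 5.8, 2.6, 18.4, 6.3 → max 18.4
A2 regrets: 0.0, 0.0, 3.3, 2.8, 8.8 → max 8.8
A3 regrets: 11.3, 2.3, 14.8, 11.8, 6.1 → max 14.8
A4 regrets: 4.0, 4.4, 0.0, 0.0, 0.0 → max 4.4
A5 regrets: 5.1, 12.0, 12.1, 2.8, 12.0 → max 12.1
A6 regrets: 4.9, 0.5, 6.9, 14.1, 16.3 → max 16.3
Smallest max regret = 4.4 → A4.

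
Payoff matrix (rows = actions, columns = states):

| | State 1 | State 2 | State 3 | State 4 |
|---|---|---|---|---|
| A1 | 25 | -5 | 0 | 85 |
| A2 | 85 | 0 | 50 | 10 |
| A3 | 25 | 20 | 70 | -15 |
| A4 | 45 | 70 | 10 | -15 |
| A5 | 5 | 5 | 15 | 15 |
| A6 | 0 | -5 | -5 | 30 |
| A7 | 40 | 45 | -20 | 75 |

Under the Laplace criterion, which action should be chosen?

Row averages: A1=26.25, A2=36.25, A3=25, A4=27.5, A5=10, A6=5, A7=35
Highest average = 36.25 → A2.

A2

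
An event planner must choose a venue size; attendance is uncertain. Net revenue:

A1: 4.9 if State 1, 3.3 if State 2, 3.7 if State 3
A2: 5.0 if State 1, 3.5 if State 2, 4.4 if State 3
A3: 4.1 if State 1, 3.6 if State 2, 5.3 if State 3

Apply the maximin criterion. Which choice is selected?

A3

Row minima: A1=3.3, A2=3.5, A3=3.6
Best worst-case = 3.6 → A3.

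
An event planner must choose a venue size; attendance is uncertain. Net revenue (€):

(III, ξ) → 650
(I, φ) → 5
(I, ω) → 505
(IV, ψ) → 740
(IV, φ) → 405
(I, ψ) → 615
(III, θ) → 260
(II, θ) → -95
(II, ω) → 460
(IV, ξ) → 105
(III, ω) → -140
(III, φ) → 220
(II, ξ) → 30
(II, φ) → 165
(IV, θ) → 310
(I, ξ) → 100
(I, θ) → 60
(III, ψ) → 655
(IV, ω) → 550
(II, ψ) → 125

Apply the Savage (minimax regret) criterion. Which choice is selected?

Column bests: θ=310, φ=405, ψ=740, ω=550, ξ=650.
I regrets: 250, 400, 125, 45, 550 → max 550
II regrets: 405, 240, 615, 90, 620 → max 620
III regrets: 50, 185, 85, 690, 0 → max 690
IV regrets: 0, 0, 0, 0, 545 → max 545
Smallest max regret = 545 → IV.

IV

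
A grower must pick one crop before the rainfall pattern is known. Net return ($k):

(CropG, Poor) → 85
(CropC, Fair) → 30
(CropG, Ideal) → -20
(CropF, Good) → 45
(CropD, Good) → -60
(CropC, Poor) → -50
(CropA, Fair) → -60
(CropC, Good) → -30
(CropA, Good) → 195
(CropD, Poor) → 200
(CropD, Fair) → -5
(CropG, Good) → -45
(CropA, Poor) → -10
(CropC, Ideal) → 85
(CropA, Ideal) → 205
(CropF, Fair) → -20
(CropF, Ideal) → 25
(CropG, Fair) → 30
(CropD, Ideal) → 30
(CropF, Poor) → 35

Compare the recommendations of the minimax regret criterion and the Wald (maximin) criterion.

Column bests: Poor=200, Fair=30, Good=195, Ideal=205.
CropG regrets: 115, 0, 240, 225 → max 240
CropF regrets: 165, 50, 150, 180 → max 180
CropA regrets: 210, 90, 0, 0 → max 210
CropC regrets: 250, 0, 225, 120 → max 250
CropD regrets: 0, 35, 255, 175 → max 255
Smallest max regret = 180 → CropF.
Row minima: CropG=-45, CropF=-20, CropA=-60, CropC=-50, CropD=-60
Best worst-case = -20 → CropF.

minimax regret → CropF; maximin → CropF (agree)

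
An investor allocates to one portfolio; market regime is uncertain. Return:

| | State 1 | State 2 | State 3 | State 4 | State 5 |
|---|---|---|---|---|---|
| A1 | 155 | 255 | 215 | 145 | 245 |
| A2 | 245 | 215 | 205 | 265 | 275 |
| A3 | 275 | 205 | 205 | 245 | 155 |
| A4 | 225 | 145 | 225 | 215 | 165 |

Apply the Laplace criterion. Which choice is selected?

Row averages: A1=203, A2=241, A3=217, A4=195
Highest average = 241 → A2.

A2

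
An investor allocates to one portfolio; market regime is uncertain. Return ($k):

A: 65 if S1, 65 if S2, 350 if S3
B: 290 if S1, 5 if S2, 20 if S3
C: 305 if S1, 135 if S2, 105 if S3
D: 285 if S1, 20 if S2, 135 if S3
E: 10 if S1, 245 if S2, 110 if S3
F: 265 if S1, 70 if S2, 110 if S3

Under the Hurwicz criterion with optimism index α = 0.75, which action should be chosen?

A

A: 0.75·350 + 0.25·65 = 278.75
B: 0.75·290 + 0.25·5 = 218.75
C: 0.75·305 + 0.25·105 = 255
D: 0.75·285 + 0.25·20 = 218.75
E: 0.75·245 + 0.25·10 = 186.25
F: 0.75·265 + 0.25·70 = 216.25
Highest Hurwicz score = 278.75 → A.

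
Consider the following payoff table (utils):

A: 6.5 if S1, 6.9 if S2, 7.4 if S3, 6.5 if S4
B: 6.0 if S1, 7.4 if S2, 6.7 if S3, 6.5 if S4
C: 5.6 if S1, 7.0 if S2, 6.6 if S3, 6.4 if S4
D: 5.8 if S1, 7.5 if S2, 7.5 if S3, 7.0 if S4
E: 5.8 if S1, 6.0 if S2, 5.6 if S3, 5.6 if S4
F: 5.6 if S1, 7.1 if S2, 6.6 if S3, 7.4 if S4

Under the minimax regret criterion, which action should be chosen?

D

Column bests: S1=6.5, S2=7.5, S3=7.5, S4=7.4.
A regrets: 0.0, 0.6, 0.1, 0.9 → max 0.9
B regrets: 0.5, 0.1, 0.8, 0.9 → max 0.9
C regrets: 0.9, 0.5, 0.9, 1.0 → max 1.0
D regrets: 0.7, 0.0, 0.0, 0.4 → max 0.7
E regrets: 0.7, 1.5, 1.9, 1.8 → max 1.9
F regrets: 0.9, 0.4, 0.9, 0.0 → max 0.9
Smallest max regret = 0.7 → D.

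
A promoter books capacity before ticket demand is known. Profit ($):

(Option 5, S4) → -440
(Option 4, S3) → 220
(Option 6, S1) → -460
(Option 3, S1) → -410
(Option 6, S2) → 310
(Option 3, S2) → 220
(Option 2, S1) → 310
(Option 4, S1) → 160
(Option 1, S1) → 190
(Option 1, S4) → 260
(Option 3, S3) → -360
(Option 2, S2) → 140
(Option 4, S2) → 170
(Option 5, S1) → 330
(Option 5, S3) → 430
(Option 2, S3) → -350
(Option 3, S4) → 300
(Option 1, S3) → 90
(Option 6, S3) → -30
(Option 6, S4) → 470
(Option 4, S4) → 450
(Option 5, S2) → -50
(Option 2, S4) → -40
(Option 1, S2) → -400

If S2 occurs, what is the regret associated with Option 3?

90

Best payoff under S2 is 310.
Regret = 310 − 220 = 90.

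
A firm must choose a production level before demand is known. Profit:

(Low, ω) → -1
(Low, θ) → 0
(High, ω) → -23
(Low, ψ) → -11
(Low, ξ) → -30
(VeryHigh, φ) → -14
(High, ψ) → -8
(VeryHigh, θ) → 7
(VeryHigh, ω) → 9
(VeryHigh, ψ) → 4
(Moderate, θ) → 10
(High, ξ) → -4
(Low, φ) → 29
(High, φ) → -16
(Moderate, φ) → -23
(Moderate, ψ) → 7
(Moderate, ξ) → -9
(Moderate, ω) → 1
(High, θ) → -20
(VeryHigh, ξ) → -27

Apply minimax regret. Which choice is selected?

Column bests: θ=10, φ=29, ψ=7, ω=9, ξ=-4.
Low regrets: 10, 0, 18, 10, 26 → max 26
Moderate regrets: 0, 52, 0, 8, 5 → max 52
High regrets: 30, 45, 15, 32, 0 → max 45
VeryHigh regrets: 3, 43, 3, 0, 23 → max 43
Smallest max regret = 26 → Low.

Low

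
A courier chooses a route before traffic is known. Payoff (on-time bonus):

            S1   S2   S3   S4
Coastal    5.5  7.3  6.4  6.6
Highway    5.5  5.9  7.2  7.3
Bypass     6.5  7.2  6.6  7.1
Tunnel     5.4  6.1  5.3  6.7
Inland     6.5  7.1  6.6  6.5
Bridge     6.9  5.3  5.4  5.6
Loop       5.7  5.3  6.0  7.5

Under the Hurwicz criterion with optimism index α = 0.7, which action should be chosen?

Coastal: 0.7·7.3 + 0.3·5.5 = 6.76
Highway: 0.7·7.3 + 0.3·5.5 = 6.76
Bypass: 0.7·7.2 + 0.3·6.5 = 6.99
Tunnel: 0.7·6.7 + 0.3·5.3 = 6.28
Inland: 0.7·7.1 + 0.3·6.5 = 6.92
Bridge: 0.7·6.9 + 0.3·5.3 = 6.42
Loop: 0.7·7.5 + 0.3·5.3 = 6.84
Highest Hurwicz score = 6.99 → Bypass.

Bypass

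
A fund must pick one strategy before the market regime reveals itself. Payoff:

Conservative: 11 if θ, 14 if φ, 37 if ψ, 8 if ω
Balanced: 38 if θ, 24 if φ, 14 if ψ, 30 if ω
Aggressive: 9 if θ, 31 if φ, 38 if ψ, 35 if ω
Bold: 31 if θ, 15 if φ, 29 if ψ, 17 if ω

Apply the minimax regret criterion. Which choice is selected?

Column bests: θ=38, φ=31, ψ=38, ω=35.
Conservative regrets: 27, 17, 1, 27 → max 27
Balanced regrets: 0, 7, 24, 5 → max 24
Aggressive regrets: 29, 0, 0, 0 → max 29
Bold regrets: 7, 16, 9, 18 → max 18
Smallest max regret = 18 → Bold.

Bold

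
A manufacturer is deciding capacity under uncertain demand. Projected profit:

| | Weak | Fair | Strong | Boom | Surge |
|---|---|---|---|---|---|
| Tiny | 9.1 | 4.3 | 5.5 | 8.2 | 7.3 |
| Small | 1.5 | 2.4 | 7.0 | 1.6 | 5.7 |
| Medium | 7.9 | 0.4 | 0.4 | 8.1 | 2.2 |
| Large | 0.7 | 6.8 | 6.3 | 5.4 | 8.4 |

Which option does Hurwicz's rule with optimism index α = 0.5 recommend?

Tiny: 0.5·9.1 + 0.5·4.3 = 6.7
Small: 0.5·7.0 + 0.5·1.5 = 4.25
Medium: 0.5·8.1 + 0.5·0.4 = 4.25
Large: 0.5·8.4 + 0.5·0.7 = 4.55
Highest Hurwicz score = 6.7 → Tiny.

Tiny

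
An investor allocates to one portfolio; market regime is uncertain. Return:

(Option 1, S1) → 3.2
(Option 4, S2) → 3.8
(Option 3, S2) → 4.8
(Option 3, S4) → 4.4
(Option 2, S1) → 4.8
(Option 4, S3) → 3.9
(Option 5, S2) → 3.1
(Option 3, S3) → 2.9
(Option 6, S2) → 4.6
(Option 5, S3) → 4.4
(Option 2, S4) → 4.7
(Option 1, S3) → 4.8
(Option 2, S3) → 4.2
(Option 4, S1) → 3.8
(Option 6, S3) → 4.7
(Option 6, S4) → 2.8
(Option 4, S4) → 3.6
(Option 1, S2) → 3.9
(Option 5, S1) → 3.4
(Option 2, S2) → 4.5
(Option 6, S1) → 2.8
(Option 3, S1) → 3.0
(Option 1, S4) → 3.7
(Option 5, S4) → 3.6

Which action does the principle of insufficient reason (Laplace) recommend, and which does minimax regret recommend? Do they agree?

Row averages: Option 1=3.9, Option 2=4.55, Option 3=3.775, Option 4=3.775, Option 5=3.625, Option 6=3.725
Highest average = 4.55 → Option 2.
Column bests: S1=4.8, S2=4.8, S3=4.8, S4=4.7.
Option 1 regrets: 1.6, 0.9, 0.0, 1.0 → max 1.6
Option 2 regrets: 0.0, 0.3, 0.6, 0.0 → max 0.6
Option 3 regrets: 1.8, 0.0, 1.9, 0.3 → max 1.9
Option 4 regrets: 1.0, 1.0, 0.9, 1.1 → max 1.1
Option 5 regrets: 1.4, 1.7, 0.4, 1.1 → max 1.7
Option 6 regrets: 2.0, 0.2, 0.1, 1.9 → max 2.0
Smallest max regret = 0.6 → Option 2.

laplace → Option 2; minimax regret → Option 2 (agree)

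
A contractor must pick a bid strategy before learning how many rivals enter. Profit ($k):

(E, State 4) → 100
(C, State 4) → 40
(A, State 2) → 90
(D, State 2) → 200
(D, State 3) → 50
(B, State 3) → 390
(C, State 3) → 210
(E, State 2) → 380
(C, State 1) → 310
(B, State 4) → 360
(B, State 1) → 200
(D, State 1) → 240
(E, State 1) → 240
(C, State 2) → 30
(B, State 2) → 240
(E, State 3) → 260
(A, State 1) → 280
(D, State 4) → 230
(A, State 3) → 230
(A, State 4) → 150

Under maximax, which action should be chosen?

Row maxima: A=280, B=390, C=310, D=240, E=380
Best best-case = 390 → B.

B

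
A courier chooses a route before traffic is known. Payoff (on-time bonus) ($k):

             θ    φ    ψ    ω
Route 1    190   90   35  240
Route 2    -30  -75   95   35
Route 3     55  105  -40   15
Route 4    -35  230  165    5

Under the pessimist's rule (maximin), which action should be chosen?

Row minima: Route 1=35, Route 2=-75, Route 3=-40, Route 4=-35
Best worst-case = 35 → Route 1.

Route 1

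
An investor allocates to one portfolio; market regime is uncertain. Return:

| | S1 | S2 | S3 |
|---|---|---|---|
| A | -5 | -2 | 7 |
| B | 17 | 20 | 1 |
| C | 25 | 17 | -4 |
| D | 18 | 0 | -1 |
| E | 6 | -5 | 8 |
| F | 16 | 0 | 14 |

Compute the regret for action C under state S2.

Best payoff under S2 is 20.
Regret = 20 − 17 = 3.

3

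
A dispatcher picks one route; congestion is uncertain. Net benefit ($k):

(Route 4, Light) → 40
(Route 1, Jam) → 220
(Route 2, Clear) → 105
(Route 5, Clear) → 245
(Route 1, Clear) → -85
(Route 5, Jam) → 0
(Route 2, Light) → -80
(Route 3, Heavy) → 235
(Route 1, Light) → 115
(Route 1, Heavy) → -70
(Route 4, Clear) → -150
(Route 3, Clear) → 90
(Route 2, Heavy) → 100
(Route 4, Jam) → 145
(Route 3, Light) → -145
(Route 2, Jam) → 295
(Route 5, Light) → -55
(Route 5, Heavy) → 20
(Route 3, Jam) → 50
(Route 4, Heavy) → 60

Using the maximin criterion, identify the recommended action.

Route 5

Row minima: Route 1=-85, Route 2=-80, Route 3=-145, Route 4=-150, Route 5=-55
Best worst-case = -55 → Route 5.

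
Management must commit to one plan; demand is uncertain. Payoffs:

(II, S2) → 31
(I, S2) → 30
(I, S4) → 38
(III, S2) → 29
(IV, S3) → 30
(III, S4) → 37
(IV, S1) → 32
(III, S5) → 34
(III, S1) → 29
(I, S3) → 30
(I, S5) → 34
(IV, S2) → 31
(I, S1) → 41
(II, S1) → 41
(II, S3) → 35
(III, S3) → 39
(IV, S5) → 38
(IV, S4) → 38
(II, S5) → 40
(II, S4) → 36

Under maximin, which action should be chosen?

II

Row minima: I=30, II=31, III=29, IV=30
Best worst-case = 31 → II.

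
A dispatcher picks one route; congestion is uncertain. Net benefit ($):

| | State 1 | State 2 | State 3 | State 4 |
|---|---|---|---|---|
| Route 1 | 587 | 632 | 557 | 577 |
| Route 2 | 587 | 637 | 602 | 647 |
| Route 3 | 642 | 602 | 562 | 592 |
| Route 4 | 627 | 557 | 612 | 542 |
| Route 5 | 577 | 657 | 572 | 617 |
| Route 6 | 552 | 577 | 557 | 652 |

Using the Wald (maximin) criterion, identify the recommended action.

Row minima: Route 1=557, Route 2=587, Route 3=562, Route 4=542, Route 5=572, Route 6=552
Best worst-case = 587 → Route 2.

Route 2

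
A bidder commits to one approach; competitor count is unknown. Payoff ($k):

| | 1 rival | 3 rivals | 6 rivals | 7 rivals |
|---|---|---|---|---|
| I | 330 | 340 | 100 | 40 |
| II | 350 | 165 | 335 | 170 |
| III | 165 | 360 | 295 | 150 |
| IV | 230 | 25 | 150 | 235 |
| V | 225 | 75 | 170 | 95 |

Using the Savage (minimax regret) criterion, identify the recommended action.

Column bests: 1 rival=350, 3 rivals=360, 6 rivals=335, 7 rivals=235.
I regrets: 20, 20, 235, 195 → max 235
II regrets: 0, 195, 0, 65 → max 195
III regrets: 185, 0, 40, 85 → max 185
IV regrets: 120, 335, 185, 0 → max 335
V regrets: 125, 285, 165, 140 → max 285
Smallest max regret = 185 → III.

III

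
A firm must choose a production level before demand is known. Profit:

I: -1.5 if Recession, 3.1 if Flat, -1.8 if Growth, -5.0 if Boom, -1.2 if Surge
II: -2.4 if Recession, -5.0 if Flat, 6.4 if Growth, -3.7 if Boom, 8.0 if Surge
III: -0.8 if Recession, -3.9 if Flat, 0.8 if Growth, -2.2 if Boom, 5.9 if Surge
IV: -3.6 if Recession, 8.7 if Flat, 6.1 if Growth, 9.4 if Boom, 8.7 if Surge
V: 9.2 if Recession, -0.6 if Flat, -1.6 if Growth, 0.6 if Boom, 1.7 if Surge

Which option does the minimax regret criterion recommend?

Column bests: Recession=9.2, Flat=8.7, Growth=6.4, Boom=9.4, Surge=8.7.
I regrets: 10.7, 5.6, 8.2, 14.4, 9.9 → max 14.4
II regrets: 11.6, 13.7, 0.0, 13.1, 0.7 → max 13.7
III regrets: 10.0, 12.6, 5.6, 11.6, 2.8 → max 12.6
IV regrets: 12.8, 0.0, 0.3, 0.0, 0.0 → max 12.8
V regrets: 0.0, 9.3, 8.0, 8.8, 7.0 → max 9.3
Smallest max regret = 9.3 → V.

V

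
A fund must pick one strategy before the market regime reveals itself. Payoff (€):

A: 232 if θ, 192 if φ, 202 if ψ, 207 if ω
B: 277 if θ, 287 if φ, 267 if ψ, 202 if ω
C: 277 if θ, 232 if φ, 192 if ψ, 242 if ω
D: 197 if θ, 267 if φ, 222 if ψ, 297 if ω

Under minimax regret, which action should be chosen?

Column bests: θ=277, φ=287, ψ=267, ω=297.
A regrets: 45, 95, 65, 90 → max 95
B regrets: 0, 0, 0, 95 → max 95
C regrets: 0, 55, 75, 55 → max 75
D regrets: 80, 20, 45, 0 → max 80
Smallest max regret = 75 → C.

C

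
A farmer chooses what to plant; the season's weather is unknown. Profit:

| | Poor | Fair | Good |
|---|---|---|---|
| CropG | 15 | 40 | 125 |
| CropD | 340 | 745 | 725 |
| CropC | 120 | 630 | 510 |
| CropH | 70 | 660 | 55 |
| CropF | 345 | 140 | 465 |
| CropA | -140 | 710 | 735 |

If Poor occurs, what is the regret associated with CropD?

5

Best payoff under Poor is 345.
Regret = 345 − 340 = 5.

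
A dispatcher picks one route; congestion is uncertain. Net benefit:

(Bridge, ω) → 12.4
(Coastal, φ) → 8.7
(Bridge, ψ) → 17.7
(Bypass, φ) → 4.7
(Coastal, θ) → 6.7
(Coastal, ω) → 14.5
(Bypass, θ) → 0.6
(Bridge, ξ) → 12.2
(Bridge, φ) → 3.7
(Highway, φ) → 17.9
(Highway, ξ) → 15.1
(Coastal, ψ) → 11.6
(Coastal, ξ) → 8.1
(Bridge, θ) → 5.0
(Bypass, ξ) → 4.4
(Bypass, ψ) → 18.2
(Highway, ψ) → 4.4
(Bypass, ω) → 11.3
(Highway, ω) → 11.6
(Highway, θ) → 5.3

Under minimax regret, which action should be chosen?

Column bests: θ=6.7, φ=17.9, ψ=18.2, ω=14.5, ξ=15.1.
Bridge regrets: 1.7, 14.2, 0.5, 2.1, 2.9 → max 14.2
Bypass regrets: 6.1, 13.2, 0.0, 3.2, 10.7 → max 13.2
Coastal regrets: 0.0, 9.2, 6.6, 0.0, 7.0 → max 9.2
Highway regrets: 1.4, 0.0, 13.8, 2.9, 0.0 → max 13.8
Smallest max regret = 9.2 → Coastal.

Coastal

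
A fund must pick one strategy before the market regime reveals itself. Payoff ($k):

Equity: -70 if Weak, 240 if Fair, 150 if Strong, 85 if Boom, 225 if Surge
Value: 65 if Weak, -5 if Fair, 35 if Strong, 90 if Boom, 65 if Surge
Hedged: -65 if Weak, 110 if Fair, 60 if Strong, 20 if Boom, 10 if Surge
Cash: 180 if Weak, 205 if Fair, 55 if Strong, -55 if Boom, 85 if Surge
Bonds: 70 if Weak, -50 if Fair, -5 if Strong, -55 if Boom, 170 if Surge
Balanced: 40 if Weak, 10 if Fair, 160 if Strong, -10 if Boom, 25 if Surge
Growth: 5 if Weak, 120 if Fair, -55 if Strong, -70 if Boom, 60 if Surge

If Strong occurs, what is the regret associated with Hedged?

Best payoff under Strong is 160.
Regret = 160 − 60 = 100.

100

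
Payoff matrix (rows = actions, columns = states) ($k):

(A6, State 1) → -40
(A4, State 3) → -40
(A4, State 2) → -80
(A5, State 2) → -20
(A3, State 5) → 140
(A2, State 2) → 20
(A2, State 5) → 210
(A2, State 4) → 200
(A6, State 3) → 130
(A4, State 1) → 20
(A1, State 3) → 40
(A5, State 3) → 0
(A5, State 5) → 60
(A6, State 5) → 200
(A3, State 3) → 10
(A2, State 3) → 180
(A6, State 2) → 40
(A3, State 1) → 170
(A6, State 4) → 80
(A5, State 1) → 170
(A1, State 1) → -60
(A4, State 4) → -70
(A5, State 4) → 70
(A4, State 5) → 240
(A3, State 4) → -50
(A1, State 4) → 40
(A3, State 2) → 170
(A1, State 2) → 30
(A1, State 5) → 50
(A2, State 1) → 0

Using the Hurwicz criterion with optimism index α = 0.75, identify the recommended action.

A1: 0.75·50 + 0.25·(-60) = 22.5
A2: 0.75·210 + 0.25·0 = 157.5
A3: 0.75·170 + 0.25·(-50) = 115
A4: 0.75·240 + 0.25·(-80) = 160
A5: 0.75·170 + 0.25·(-20) = 122.5
A6: 0.75·200 + 0.25·(-40) = 140
Highest Hurwicz score = 160 → A4.

A4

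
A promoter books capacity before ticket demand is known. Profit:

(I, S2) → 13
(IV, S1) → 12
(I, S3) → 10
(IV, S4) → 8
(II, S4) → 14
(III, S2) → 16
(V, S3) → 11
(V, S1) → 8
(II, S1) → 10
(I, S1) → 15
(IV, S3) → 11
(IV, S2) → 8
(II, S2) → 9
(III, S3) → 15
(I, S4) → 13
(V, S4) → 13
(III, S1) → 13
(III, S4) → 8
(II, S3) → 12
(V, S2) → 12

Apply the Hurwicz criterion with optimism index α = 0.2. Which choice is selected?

I

I: 0.2·15 + 0.8·10 = 11
II: 0.2·14 + 0.8·9 = 10
III: 0.2·16 + 0.8·8 = 9.6
IV: 0.2·12 + 0.8·8 = 8.8
V: 0.2·13 + 0.8·8 = 9
Highest Hurwicz score = 11 → I.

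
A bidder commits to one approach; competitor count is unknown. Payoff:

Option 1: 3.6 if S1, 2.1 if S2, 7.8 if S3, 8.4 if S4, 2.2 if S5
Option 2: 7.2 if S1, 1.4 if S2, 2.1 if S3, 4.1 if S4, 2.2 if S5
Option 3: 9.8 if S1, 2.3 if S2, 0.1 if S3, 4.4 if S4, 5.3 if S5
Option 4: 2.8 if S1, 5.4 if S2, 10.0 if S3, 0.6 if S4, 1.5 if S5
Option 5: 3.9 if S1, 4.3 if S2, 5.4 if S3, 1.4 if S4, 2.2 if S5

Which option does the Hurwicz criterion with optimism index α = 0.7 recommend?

Option 4

Option 1: 0.7·8.4 + 0.3·2.1 = 6.51
Option 2: 0.7·7.2 + 0.3·1.4 = 5.46
Option 3: 0.7·9.8 + 0.3·0.1 = 6.89
Option 4: 0.7·10.0 + 0.3·0.6 = 7.18
Option 5: 0.7·5.4 + 0.3·1.4 = 4.2
Highest Hurwicz score = 7.18 → Option 4.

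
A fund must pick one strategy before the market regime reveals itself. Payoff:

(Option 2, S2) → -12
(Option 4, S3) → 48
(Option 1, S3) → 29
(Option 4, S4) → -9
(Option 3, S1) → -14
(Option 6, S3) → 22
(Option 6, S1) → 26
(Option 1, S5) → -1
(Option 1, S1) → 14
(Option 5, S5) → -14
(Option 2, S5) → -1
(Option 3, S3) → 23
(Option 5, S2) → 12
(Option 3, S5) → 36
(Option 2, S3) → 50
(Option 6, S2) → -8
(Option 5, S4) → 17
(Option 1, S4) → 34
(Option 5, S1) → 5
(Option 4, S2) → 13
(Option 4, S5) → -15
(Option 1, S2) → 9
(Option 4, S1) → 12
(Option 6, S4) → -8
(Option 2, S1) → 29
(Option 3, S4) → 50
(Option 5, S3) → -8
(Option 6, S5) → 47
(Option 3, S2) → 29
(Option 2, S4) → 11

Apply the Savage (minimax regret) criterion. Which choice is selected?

Option 3

Column bests: S1=29, S2=29, S3=50, S4=50, S5=47.
Option 1 regrets: 15, 20, 21, 16, 48 → max 48
Option 2 regrets: 0, 41, 0, 39, 48 → max 48
Option 3 regrets: 43, 0, 27, 0, 11 → max 43
Option 4 regrets: 17, 16, 2, 59, 62 → max 62
Option 5 regrets: 24, 17, 58, 33, 61 → max 61
Option 6 regrets: 3, 37, 28, 58, 0 → max 58
Smallest max regret = 43 → Option 3.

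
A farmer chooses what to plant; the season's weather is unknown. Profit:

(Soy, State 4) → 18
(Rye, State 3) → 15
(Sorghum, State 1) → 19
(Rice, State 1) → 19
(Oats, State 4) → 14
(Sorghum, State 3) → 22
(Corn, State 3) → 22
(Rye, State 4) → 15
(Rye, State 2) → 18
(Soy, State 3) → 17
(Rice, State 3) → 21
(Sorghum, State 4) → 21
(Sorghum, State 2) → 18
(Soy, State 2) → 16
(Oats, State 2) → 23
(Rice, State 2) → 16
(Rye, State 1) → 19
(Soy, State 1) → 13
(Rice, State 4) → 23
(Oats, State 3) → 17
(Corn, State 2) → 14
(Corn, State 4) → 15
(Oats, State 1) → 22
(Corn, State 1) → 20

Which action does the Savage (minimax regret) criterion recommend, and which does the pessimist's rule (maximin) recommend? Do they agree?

Column bests: State 1=22, State 2=23, State 3=22, State 4=23.
Soy regrets: 9, 7, 5, 5 → max 9
Rice regrets: 3, 7, 1, 0 → max 7
Oats regrets: 0, 0, 5, 9 → max 9
Sorghum regrets: 3, 5, 0, 2 → max 5
Rye regrets: 3, 5, 7, 8 → max 8
Corn regrets: 2, 9, 0, 8 → max 9
Smallest max regret = 5 → Sorghum.
Row minima: Soy=13, Rice=16, Oats=14, Sorghum=18, Rye=15, Corn=14
Best worst-case = 18 → Sorghum.

minimax regret → Sorghum; maximin → Sorghum (agree)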